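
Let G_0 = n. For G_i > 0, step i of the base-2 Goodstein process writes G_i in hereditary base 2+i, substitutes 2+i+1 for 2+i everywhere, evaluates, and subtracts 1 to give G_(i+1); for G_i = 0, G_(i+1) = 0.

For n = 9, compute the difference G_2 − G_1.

942

G_0=9  [base 2] 2^(2 + 1) + 1  →[2↦3]→  3^(3 + 1) + 1 = 82  −1 ⇒ G_1=81
G_1=81  [base 3] 3^(3 + 1)  →[3↦4]→  4^(4 + 1) = 1024  −1 ⇒ G_2=1023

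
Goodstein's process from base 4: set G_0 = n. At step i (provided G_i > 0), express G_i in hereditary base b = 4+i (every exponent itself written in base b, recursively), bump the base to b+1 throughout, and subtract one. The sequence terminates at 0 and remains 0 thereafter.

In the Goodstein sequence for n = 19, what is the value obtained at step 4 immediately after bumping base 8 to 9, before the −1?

70

(0) 19|_4 = 4^2 + 3 ↦ 5^2 + 3|_5 = 28 ⇒ 27
(1) 27|_5 = 5^2 + 2 ↦ 6^2 + 2|_6 = 38 ⇒ 37
(2) 37|_6 = 6^2 + 1 ↦ 7^2 + 1|_7 = 50 ⇒ 49
(3) 49|_7 = 7^2 ↦ 8^2|_8 = 64 ⇒ 63
(4) 63|_8 = 7·8 + 7 ↦ 7·9 + 7|_9 = 70 ⇒ 69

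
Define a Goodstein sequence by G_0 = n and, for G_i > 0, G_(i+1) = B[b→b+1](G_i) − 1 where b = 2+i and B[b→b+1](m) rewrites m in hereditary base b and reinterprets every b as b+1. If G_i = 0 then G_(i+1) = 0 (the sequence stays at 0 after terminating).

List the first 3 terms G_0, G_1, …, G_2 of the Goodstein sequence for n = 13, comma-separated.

13 —HB2→ 2^(2 + 1) + 2^2 + 1 —bump→ 3^(3 + 1) + 3^3 + 1 = 109 —(−1)→ 108
108 —HB3→ 3^(3 + 1) + 3^3 —bump→ 4^(4 + 1) + 4^4 = 1280 —(−1)→ 1279

13, 108, 1279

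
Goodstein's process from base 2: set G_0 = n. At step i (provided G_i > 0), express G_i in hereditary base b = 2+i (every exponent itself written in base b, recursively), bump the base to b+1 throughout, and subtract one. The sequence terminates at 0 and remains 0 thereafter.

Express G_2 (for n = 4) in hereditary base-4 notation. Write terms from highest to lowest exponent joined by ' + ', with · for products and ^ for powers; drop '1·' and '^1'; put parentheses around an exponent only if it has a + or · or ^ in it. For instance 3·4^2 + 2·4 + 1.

[0] 4 ≡ 2^2 (base 2). Lift 3: 27. −1: 26.
[1] 26 ≡ 2·3^2 + 2·3 + 2 (base 3). Lift 4: 42. −1: 41.

2·4^2 + 2·4 + 1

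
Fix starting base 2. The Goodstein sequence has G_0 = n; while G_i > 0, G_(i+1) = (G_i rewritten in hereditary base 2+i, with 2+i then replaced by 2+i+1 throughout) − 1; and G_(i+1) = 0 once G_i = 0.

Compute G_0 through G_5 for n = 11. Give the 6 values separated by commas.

11, 84, 1027, 15627, 279937, 5764801

[0] 11 ≡ 2^(2 + 1) + 2 + 1 (base 2). Lift 3: 85. −1: 84.
[1] 84 ≡ 3^(3 + 1) + 3 (base 3). Lift 4: 1028. −1: 1027.
[2] 1027 ≡ 4^(4 + 1) + 3 (base 4). Lift 5: 15628. −1: 15627.
[3] 15627 ≡ 5^(5 + 1) + 2 (base 5). Lift 6: 279938. −1: 279937.
[4] 279937 ≡ 6^(6 + 1) + 1 (base 6). Lift 7: 5764802. −1: 5764801.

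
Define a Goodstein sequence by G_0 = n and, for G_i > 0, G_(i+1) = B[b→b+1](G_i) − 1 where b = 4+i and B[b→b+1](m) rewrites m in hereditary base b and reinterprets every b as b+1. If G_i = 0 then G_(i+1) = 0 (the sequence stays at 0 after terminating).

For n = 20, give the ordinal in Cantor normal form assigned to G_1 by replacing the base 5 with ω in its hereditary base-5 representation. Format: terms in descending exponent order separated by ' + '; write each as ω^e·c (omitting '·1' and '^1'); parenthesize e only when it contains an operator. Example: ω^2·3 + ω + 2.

[0] 20 ≡ 4^2 + 4 (base 4). Lift 5: 30. −1: 29.
[1] 29 ≡ 5^2 + 4 (base 5). Lift 6: 40. −1: 39.

ω^2 + 4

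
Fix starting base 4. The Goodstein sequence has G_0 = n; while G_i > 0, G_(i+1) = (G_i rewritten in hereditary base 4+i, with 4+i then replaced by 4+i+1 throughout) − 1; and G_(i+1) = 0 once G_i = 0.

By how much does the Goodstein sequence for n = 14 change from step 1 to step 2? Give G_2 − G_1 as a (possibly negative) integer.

[0] 14 ≡ 3·4 + 2 (base 4). Lift 5: 17. −1: 16.
[1] 16 ≡ 3·5 + 1 (base 5). Lift 6: 19. −1: 18.

2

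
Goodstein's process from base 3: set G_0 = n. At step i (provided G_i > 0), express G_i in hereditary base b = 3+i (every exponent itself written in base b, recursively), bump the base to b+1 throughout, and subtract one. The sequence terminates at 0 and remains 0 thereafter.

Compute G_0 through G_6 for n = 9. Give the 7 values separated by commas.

9, 15, 17, 19, 21, 23, 24

i=0: 9 = 3^2 (b=3); 3→4: 4^2 = 16; 16−1 = 15
i=1: 15 = 3·4 + 3 (b=4); 4→5: 3·5 + 3 = 18; 18−1 = 17
i=2: 17 = 3·5 + 2 (b=5); 5→6: 3·6 + 2 = 20; 20−1 = 19
i=3: 19 = 3·6 + 1 (b=6); 6→7: 3·7 + 1 = 22; 22−1 = 21
i=4: 21 = 3·7 (b=7); 7→8: 3·8 = 24; 24−1 = 23
i=5: 23 = 2·8 + 7 (b=8); 8→9: 2·9 + 7 = 25; 25−1 = 24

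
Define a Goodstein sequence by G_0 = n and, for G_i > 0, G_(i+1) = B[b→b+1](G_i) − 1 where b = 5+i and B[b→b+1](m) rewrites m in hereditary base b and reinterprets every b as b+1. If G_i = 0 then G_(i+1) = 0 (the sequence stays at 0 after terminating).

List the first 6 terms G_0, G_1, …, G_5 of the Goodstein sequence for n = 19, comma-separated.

19, 21, 23, 25, 27, 29

(0) 19|_5 = 3·5 + 4 ↦ 3·6 + 4|_6 = 22 ⇒ 21
(1) 21|_6 = 3·6 + 3 ↦ 3·7 + 3|_7 = 24 ⇒ 23
(2) 23|_7 = 3·7 + 2 ↦ 3·8 + 2|_8 = 26 ⇒ 25
(3) 25|_8 = 3·8 + 1 ↦ 3·9 + 1|_9 = 28 ⇒ 27
(4) 27|_9 = 3·9 ↦ 3·10|_10 = 30 ⇒ 29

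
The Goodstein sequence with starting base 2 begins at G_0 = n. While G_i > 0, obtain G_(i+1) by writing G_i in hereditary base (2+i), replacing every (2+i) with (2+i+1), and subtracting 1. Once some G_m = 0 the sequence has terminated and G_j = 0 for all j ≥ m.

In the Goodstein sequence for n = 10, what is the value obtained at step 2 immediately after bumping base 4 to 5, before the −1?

15626

i=0: 10 = 2^(2 + 1) + 2 (b=2); 2→3: 3^(3 + 1) + 3 = 84; 84−1 = 83
i=1: 83 = 3^(3 + 1) + 2 (b=3); 3→4: 4^(4 + 1) + 2 = 1026; 1026−1 = 1025
i=2: 1025 = 4^(4 + 1) + 1 (b=4); 4→5: 5^(5 + 1) + 1 = 15626; 15626−1 = 15625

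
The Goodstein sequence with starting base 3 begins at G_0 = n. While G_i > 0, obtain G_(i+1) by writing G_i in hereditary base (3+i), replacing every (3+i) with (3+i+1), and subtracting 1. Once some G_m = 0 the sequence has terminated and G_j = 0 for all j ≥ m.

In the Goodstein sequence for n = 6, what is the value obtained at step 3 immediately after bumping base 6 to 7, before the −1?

8

[0] 6 ≡ 2·3 (base 3). Lift 4: 8. −1: 7.
[1] 7 ≡ 4 + 3 (base 4). Lift 5: 8. −1: 7.
[2] 7 ≡ 5 + 2 (base 5). Lift 6: 8. −1: 7.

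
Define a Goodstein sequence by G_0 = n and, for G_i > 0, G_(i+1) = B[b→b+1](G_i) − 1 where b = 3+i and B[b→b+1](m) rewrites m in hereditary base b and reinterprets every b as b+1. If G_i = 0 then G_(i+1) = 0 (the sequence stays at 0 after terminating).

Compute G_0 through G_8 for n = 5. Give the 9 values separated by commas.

G_0=5  [base 3] 3 + 2  →[3↦4]→  4 + 2 = 6  −1 ⇒ G_1=5
G_1=5  [base 4] 4 + 1  →[4↦5]→  5 + 1 = 6  −1 ⇒ G_2=5
G_2=5  [base 5] 5  →[5↦6]→  6 = 6  −1 ⇒ G_3=5
G_3=5  [base 6] 5  →[6↦7]→  5 = 5  −1 ⇒ G_4=4
G_4=4  [base 7] 4  →[7↦8]→  4 = 4  −1 ⇒ G_5=3
G_5=3  [base 8] 3  →[8↦9]→  3 = 3  −1 ⇒ G_6=2
G_6=2  [base 9] 2  →[9↦10]→  2 = 2  −1 ⇒ G_7=1
G_7=1  [base 10] 1  →[10↦11]→  1 = 1  −1 ⇒ G_8=0

5, 5, 5, 5, 4, 3, 2, 1, 0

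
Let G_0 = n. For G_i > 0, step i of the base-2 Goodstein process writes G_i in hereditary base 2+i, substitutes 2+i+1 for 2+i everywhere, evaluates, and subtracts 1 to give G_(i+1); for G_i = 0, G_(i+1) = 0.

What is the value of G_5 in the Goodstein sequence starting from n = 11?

G_0=11  [base 2] 2^(2 + 1) + 2 + 1  →[2↦3]→  3^(3 + 1) + 3 + 1 = 85  −1 ⇒ G_1=84
G_1=84  [base 3] 3^(3 + 1) + 3  →[3↦4]→  4^(4 + 1) + 4 = 1028  −1 ⇒ G_2=1027
G_2=1027  [base 4] 4^(4 + 1) + 3  →[4↦5]→  5^(5 + 1) + 3 = 15628  −1 ⇒ G_3=15627
G_3=15627  [base 5] 5^(5 + 1) + 2  →[5↦6]→  6^(6 + 1) + 2 = 279938  −1 ⇒ G_4=279937
G_4=279937  [base 6] 6^(6 + 1) + 1  →[6↦7]→  7^(7 + 1) + 1 = 5764802  −1 ⇒ G_5=5764801
G_5=5764801  [base 7] 7^(7 + 1)  →[7↦8]→  8^(8 + 1) = 134217728  −1 ⇒ G_6=134217727

5764801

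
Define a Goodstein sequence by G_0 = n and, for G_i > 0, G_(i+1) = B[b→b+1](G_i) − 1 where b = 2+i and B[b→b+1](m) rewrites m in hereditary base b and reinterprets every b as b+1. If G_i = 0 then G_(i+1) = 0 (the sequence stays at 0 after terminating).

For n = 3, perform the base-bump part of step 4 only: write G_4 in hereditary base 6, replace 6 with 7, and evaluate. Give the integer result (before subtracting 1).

1

(0) 3|_2 = 2 + 1 ↦ 3 + 1|_3 = 4 ⇒ 3
(1) 3|_3 = 3 ↦ 4|_4 = 4 ⇒ 3
(2) 3|_4 = 3 ↦ 3|_5 = 3 ⇒ 2
(3) 2|_5 = 2 ↦ 2|_6 = 2 ⇒ 1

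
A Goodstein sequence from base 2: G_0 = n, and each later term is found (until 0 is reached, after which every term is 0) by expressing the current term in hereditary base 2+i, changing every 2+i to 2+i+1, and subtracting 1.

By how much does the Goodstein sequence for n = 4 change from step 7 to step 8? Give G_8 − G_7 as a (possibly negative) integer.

G_0 = 4. HB_2(4) = 2^2. Bump = 27. G_1 = 26.
G_1 = 26. HB_3(26) = 2·3^2 + 2·3 + 2. Bump = 42. G_2 = 41.
G_2 = 41. HB_4(41) = 2·4^2 + 2·4 + 1. Bump = 61. G_3 = 60.
G_3 = 60. HB_5(60) = 2·5^2 + 2·5. Bump = 84. G_4 = 83.
G_4 = 83. HB_6(83) = 2·6^2 + 6 + 5. Bump = 110. G_5 = 109.
G_5 = 109. HB_7(109) = 2·7^2 + 7 + 4. Bump = 140. G_6 = 139.
G_6 = 139. HB_8(139) = 2·8^2 + 8 + 3. Bump = 174. G_7 = 173.
G_7 = 173. HB_9(173) = 2·9^2 + 9 + 2. Bump = 212. G_8 = 211.

38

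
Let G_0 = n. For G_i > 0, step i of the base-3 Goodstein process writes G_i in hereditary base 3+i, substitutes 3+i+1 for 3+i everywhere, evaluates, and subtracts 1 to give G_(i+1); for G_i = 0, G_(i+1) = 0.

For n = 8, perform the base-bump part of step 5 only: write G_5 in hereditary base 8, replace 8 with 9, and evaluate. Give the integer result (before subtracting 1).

G_0 = 8. HB_3(8) = 2·3 + 2. Bump = 10. G_1 = 9.
G_1 = 9. HB_4(9) = 2·4 + 1. Bump = 11. G_2 = 10.
G_2 = 10. HB_5(10) = 2·5. Bump = 12. G_3 = 11.
G_3 = 11. HB_6(11) = 6 + 5. Bump = 12. G_4 = 11.
G_4 = 11. HB_7(11) = 7 + 4. Bump = 12. G_5 = 11.
G_5 = 11. HB_8(11) = 8 + 3. Bump = 12. G_6 = 11.

12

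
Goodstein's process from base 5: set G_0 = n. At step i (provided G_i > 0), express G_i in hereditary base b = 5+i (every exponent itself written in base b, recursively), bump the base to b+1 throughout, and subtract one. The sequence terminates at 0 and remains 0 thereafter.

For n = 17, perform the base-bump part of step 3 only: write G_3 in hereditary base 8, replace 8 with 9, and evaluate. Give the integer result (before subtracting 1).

25

step 0: 17 = 3·5 + 2; sub 6 for 5: 3·6 + 2; = 20; G_1 = 20−1 = 19
step 1: 19 = 3·6 + 1; sub 7 for 6: 3·7 + 1; = 22; G_2 = 22−1 = 21
step 2: 21 = 3·7; sub 8 for 7: 3·8; = 24; G_3 = 24−1 = 23
step 3: 23 = 2·8 + 7; sub 9 for 8: 2·9 + 7; = 25; G_4 = 25−1 = 24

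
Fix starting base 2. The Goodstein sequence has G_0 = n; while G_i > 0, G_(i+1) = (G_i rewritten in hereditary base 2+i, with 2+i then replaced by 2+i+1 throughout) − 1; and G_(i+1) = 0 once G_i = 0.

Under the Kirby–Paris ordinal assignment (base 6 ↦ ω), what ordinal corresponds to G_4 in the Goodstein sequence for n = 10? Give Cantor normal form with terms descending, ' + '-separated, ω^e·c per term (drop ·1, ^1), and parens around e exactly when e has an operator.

ω^ω·5 + ω^5·5 + ω^4·5 + ω^3·5 + ω^2·5 + ω·5 + 5

(0) 10|_2 = 2^(2 + 1) + 2 ↦ 3^(3 + 1) + 3|_3 = 84 ⇒ 83
(1) 83|_3 = 3^(3 + 1) + 2 ↦ 4^(4 + 1) + 2|_4 = 1026 ⇒ 1025
(2) 1025|_4 = 4^(4 + 1) + 1 ↦ 5^(5 + 1) + 1|_5 = 15626 ⇒ 15625
(3) 15625|_5 = 5^(5 + 1) ↦ 6^(6 + 1)|_6 = 279936 ⇒ 279935
(4) 279935|_6 = 5·6^6 + 5·6^5 + 5·6^4 + 5·6^3 + 5·6^2 + 5·6 + 5 ↦ 5·7^7 + 5·7^5 + 5·7^4 + 5·7^3 + 5·7^2 + 5·7 + 5|_7 = 4215755 ⇒ 4215754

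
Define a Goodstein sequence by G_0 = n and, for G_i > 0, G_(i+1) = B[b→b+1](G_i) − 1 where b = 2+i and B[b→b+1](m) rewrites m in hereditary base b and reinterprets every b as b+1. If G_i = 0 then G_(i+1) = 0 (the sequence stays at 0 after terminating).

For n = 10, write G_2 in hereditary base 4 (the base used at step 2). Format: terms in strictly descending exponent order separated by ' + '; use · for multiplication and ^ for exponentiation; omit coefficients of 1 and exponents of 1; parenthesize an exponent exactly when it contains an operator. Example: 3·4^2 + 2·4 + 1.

4^(4 + 1) + 1

base 2: 10 = 2^(2 + 1) + 2; at 3: 3^(3 + 1) + 3 = 84; next = 83
base 3: 83 = 3^(3 + 1) + 2; at 4: 4^(4 + 1) + 2 = 1026; next = 1025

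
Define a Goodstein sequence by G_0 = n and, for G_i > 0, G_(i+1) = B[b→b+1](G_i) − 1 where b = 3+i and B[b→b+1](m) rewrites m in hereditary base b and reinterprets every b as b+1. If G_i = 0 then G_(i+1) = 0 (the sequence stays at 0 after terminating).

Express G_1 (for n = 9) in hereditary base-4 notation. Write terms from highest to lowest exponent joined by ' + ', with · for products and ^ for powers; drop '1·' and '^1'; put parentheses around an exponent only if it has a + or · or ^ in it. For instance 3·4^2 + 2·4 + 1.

step 0: 9 = 3^2; sub 4 for 3: 4^2; = 16; G_1 = 16−1 = 15
step 1: 15 = 3·4 + 3; sub 5 for 4: 3·5 + 3; = 18; G_2 = 18−1 = 17

3·4 + 3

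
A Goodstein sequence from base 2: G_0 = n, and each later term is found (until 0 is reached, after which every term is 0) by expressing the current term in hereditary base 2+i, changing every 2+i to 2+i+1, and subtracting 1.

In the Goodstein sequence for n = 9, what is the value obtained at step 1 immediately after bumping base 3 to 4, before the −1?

[0] 9 ≡ 2^(2 + 1) + 1 (base 2). Lift 3: 82. −1: 81.
[1] 81 ≡ 3^(3 + 1) (base 3). Lift 4: 1024. −1: 1023.

1024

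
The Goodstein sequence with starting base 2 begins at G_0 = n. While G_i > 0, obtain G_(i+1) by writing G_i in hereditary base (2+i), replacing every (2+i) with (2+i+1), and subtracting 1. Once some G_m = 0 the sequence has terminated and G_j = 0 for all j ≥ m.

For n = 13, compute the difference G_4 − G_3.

264619

step 0: 13 = 2^(2 + 1) + 2^2 + 1; sub 3 for 2: 3^(3 + 1) + 3^3 + 1; = 109; G_1 = 109−1 = 108
step 1: 108 = 3^(3 + 1) + 3^3; sub 4 for 3: 4^(4 + 1) + 4^4; = 1280; G_2 = 1280−1 = 1279
step 2: 1279 = 4^(4 + 1) + 3·4^3 + 3·4^2 + 3·4 + 3; sub 5 for 4: 5^(5 + 1) + 3·5^3 + 3·5^2 + 3·5 + 3; = 16093; G_3 = 16093−1 = 16092
step 3: 16092 = 5^(5 + 1) + 3·5^3 + 3·5^2 + 3·5 + 2; sub 6 for 5: 6^(6 + 1) + 3·6^3 + 3·6^2 + 3·6 + 2; = 280712; G_4 = 280712−1 = 280711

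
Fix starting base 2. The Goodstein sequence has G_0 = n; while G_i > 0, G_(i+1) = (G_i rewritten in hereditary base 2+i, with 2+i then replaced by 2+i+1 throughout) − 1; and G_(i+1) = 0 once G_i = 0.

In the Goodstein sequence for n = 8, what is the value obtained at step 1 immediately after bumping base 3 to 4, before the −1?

step 0: 8 = 2^(2 + 1); sub 3 for 2: 3^(3 + 1); = 81; G_1 = 81−1 = 80
step 1: 80 = 2·3^3 + 2·3^2 + 2·3 + 2; sub 4 for 3: 2·4^4 + 2·4^2 + 2·4 + 2; = 554; G_2 = 554−1 = 553

554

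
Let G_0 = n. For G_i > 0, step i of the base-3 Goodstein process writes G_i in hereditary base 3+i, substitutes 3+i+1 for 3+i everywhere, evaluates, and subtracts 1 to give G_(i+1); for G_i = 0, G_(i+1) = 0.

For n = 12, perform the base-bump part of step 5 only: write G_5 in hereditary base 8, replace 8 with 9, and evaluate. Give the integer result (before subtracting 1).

[0] 12 ≡ 3^2 + 3 (base 3). Lift 4: 20. −1: 19.
[1] 19 ≡ 4^2 + 3 (base 4). Lift 5: 28. −1: 27.
[2] 27 ≡ 5^2 + 2 (base 5). Lift 6: 38. −1: 37.
[3] 37 ≡ 6^2 + 1 (base 6). Lift 7: 50. −1: 49.
[4] 49 ≡ 7^2 (base 7). Lift 8: 64. −1: 63.
[5] 63 ≡ 7·8 + 7 (base 8). Lift 9: 70. −1: 69.

70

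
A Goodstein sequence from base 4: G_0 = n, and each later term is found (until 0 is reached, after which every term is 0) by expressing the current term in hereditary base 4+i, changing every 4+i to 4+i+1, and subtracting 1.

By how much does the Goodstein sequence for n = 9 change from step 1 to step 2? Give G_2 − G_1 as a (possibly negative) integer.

i=0: 9 = 2·4 + 1 (b=4); 4→5: 2·5 + 1 = 11; 11−1 = 10
i=1: 10 = 2·5 (b=5); 5→6: 2·6 = 12; 12−1 = 11

1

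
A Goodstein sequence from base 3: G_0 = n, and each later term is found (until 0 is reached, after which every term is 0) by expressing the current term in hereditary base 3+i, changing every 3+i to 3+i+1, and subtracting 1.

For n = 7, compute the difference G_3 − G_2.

0

[0] 7 ≡ 2·3 + 1 (base 3). Lift 4: 9. −1: 8.
[1] 8 ≡ 2·4 (base 4). Lift 5: 10. −1: 9.
[2] 9 ≡ 5 + 4 (base 5). Lift 6: 10. −1: 9.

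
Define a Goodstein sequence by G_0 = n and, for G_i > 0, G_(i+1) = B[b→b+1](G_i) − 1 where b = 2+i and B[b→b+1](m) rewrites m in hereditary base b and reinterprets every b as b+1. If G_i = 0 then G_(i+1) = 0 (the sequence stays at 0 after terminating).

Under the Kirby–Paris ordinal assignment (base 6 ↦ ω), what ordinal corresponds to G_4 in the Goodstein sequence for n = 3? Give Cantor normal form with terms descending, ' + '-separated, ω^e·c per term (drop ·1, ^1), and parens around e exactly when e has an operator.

1

base 2: 3 = 2 + 1; at 3: 3 + 1 = 4; next = 3
base 3: 3 = 3; at 4: 4 = 4; next = 3
base 4: 3 = 3; at 5: 3 = 3; next = 2
base 5: 2 = 2; at 6: 2 = 2; next = 1
base 6: 1 = 1; at 7: 1 = 1; next = 0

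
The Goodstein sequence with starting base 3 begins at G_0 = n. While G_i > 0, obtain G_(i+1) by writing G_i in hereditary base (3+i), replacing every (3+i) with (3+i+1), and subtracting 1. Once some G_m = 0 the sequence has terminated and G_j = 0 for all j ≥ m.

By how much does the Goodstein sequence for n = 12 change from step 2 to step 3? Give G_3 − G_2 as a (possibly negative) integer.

10

G_0=12  [base 3] 3^2 + 3  →[3↦4]→  4^2 + 4 = 20  −1 ⇒ G_1=19
G_1=19  [base 4] 4^2 + 3  →[4↦5]→  5^2 + 3 = 28  −1 ⇒ G_2=27
G_2=27  [base 5] 5^2 + 2  →[5↦6]→  6^2 + 2 = 38  −1 ⇒ G_3=37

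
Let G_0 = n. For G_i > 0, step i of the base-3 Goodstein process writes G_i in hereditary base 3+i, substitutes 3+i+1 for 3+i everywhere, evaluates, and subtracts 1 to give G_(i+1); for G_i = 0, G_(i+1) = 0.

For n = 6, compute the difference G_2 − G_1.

0

step 0: 6 = 2·3; sub 4 for 3: 2·4; = 8; G_1 = 8−1 = 7
step 1: 7 = 4 + 3; sub 5 for 4: 5 + 3; = 8; G_2 = 8−1 = 7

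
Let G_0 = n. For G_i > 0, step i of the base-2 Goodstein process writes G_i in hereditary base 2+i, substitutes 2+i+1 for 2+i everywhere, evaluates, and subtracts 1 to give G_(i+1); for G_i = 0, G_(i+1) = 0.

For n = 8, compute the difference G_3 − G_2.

8 —HB2→ 2^(2 + 1) —bump→ 3^(3 + 1) = 81 —(−1)→ 80
80 —HB3→ 2·3^3 + 2·3^2 + 2·3 + 2 —bump→ 2·4^4 + 2·4^2 + 2·4 + 2 = 554 —(−1)→ 553
553 —HB4→ 2·4^4 + 2·4^2 + 2·4 + 1 —bump→ 2·5^5 + 2·5^2 + 2·5 + 1 = 6311 —(−1)→ 6310

5757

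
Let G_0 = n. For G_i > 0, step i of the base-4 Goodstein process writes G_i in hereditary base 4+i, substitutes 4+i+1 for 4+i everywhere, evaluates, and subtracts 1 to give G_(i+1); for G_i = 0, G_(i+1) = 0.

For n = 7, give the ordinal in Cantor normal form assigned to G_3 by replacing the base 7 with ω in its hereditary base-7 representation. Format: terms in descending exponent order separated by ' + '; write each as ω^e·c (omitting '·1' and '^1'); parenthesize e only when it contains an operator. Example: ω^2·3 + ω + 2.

(0) 7|_4 = 4 + 3 ↦ 5 + 3|_5 = 8 ⇒ 7
(1) 7|_5 = 5 + 2 ↦ 6 + 2|_6 = 8 ⇒ 7
(2) 7|_6 = 6 + 1 ↦ 7 + 1|_7 = 8 ⇒ 7
(3) 7|_7 = 7 ↦ 8|_8 = 8 ⇒ 7

ω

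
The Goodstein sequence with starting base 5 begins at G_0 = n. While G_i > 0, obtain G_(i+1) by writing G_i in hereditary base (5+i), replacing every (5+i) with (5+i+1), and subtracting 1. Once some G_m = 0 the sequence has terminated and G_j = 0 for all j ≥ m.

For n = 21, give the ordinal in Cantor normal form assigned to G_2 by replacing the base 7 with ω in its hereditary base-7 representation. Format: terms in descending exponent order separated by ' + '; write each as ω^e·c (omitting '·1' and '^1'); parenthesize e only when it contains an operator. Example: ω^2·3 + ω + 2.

ω·3 + 6

i=0: 21 = 4·5 + 1 (b=5); 5→6: 4·6 + 1 = 25; 25−1 = 24
i=1: 24 = 4·6 (b=6); 6→7: 4·7 = 28; 28−1 = 27
i=2: 27 = 3·7 + 6 (b=7); 7→8: 3·8 + 6 = 30; 30−1 = 29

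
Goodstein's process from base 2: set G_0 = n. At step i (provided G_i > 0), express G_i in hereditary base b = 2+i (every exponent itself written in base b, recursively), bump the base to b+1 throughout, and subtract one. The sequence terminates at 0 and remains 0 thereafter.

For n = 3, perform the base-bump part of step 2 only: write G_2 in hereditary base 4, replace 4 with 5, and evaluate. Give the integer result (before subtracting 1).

3

(0) 3|_2 = 2 + 1 ↦ 3 + 1|_3 = 4 ⇒ 3
(1) 3|_3 = 3 ↦ 4|_4 = 4 ⇒ 3
(2) 3|_4 = 3 ↦ 3|_5 = 3 ⇒ 2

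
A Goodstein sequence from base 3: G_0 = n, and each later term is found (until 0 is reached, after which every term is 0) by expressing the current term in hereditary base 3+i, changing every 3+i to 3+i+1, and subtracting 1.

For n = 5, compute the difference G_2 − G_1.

G_0=5  [base 3] 3 + 2  →[3↦4]→  4 + 2 = 6  −1 ⇒ G_1=5
G_1=5  [base 4] 4 + 1  →[4↦5]→  5 + 1 = 6  −1 ⇒ G_2=5

0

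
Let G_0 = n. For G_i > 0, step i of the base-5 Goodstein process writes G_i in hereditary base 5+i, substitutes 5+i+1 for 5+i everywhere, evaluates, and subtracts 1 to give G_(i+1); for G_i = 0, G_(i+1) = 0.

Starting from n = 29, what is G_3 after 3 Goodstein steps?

[0] 29 ≡ 5^2 + 4 (base 5). Lift 6: 40. −1: 39.
[1] 39 ≡ 6^2 + 3 (base 6). Lift 7: 52. −1: 51.
[2] 51 ≡ 7^2 + 2 (base 7). Lift 8: 66. −1: 65.
[3] 65 ≡ 8^2 + 1 (base 8). Lift 9: 82. −1: 81.

65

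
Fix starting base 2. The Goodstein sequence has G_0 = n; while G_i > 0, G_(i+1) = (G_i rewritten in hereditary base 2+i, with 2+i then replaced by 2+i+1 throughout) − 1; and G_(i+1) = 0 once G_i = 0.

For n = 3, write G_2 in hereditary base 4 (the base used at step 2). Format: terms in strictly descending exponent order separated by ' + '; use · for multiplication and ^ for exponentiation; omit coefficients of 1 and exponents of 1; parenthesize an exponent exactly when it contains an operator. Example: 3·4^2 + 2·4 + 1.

3

3 —HB2→ 2 + 1 —bump→ 3 + 1 = 4 —(−1)→ 3
3 —HB3→ 3 —bump→ 4 = 4 —(−1)→ 3
3 —HB4→ 3 —bump→ 3 = 3 —(−1)→ 2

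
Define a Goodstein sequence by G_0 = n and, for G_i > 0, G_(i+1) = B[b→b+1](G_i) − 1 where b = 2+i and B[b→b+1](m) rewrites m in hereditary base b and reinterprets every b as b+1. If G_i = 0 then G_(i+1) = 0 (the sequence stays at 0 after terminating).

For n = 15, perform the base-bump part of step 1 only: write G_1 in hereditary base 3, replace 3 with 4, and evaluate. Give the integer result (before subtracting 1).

1284

[0] 15 ≡ 2^(2 + 1) + 2^2 + 2 + 1 (base 2). Lift 3: 112. −1: 111.
[1] 111 ≡ 3^(3 + 1) + 3^3 + 3 (base 3). Lift 4: 1284. −1: 1283.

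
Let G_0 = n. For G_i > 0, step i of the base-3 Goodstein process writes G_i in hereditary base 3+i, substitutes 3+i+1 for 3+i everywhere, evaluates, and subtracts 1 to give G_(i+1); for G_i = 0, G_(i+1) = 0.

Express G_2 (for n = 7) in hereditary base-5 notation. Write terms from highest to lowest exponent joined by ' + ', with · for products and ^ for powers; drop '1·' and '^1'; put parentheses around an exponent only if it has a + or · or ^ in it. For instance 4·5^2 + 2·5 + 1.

5 + 4

G_0=7  [base 3] 2·3 + 1  →[3↦4]→  2·4 + 1 = 9  −1 ⇒ G_1=8
G_1=8  [base 4] 2·4  →[4↦5]→  2·5 = 10  −1 ⇒ G_2=9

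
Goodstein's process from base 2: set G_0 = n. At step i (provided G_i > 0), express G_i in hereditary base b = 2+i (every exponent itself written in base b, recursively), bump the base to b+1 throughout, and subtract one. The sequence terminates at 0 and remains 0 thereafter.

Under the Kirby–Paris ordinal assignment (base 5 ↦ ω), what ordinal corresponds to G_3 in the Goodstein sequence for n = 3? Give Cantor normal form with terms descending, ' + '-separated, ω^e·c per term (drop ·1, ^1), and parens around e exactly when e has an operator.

2

G_0=3  [base 2] 2 + 1  →[2↦3]→  3 + 1 = 4  −1 ⇒ G_1=3
G_1=3  [base 3] 3  →[3↦4]→  4 = 4  −1 ⇒ G_2=3
G_2=3  [base 4] 3  →[4↦5]→  3 = 3  −1 ⇒ G_3=2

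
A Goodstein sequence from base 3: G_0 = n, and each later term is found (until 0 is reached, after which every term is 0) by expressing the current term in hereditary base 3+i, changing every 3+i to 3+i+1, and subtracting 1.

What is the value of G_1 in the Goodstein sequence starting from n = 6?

(0) 6|_3 = 2·3 ↦ 2·4|_4 = 8 ⇒ 7
(1) 7|_4 = 4 + 3 ↦ 5 + 3|_5 = 8 ⇒ 7

7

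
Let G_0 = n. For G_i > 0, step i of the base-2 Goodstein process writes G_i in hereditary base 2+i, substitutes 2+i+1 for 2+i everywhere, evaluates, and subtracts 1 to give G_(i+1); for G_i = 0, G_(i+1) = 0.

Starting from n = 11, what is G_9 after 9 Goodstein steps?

i=0: 11 = 2^(2 + 1) + 2 + 1 (b=2); 2→3: 3^(3 + 1) + 3 + 1 = 85; 85−1 = 84
i=1: 84 = 3^(3 + 1) + 3 (b=3); 3→4: 4^(4 + 1) + 4 = 1028; 1028−1 = 1027
i=2: 1027 = 4^(4 + 1) + 3 (b=4); 4→5: 5^(5 + 1) + 3 = 15628; 15628−1 = 15627
i=3: 15627 = 5^(5 + 1) + 2 (b=5); 5→6: 6^(6 + 1) + 2 = 279938; 279938−1 = 279937
i=4: 279937 = 6^(6 + 1) + 1 (b=6); 6→7: 7^(7 + 1) + 1 = 5764802; 5764802−1 = 5764801
i=5: 5764801 = 7^(7 + 1) (b=7); 7→8: 8^(8 + 1) = 134217728; 134217728−1 = 134217727
i=6: 134217727 = 7·8^8 + 7·8^7 + 7·8^6 + 7·8^5 + 7·8^4 + 7·8^3 + 7·8^2 + 7·8 + 7 (b=8); 8→9: 7·9^9 + 7·9^7 + 7·9^6 + 7·9^5 + 7·9^4 + 7·9^3 + 7·9^2 + 7·9 + 7 = 2749609303; 2749609303−1 = 2749609302
i=7: 2749609302 = 7·9^9 + 7·9^7 + 7·9^6 + 7·9^5 + 7·9^4 + 7·9^3 + 7·9^2 + 7·9 + 6 (b=9); 9→10: 7·10^10 + 7·10^7 + 7·10^6 + 7·10^5 + 7·10^4 + 7·10^3 + 7·10^2 + 7·10 + 6 = 70077777776; 70077777776−1 = 70077777775
i=8: 70077777775 = 7·10^10 + 7·10^7 + 7·10^6 + 7·10^5 + 7·10^4 + 7·10^3 + 7·10^2 + 7·10 + 5 (b=10); 10→11: 7·11^11 + 7·11^7 + 7·11^6 + 7·11^5 + 7·11^4 + 7·11^3 + 7·11^2 + 7·11 + 5 = 1997331745491; 1997331745491−1 = 1997331745490

1997331745490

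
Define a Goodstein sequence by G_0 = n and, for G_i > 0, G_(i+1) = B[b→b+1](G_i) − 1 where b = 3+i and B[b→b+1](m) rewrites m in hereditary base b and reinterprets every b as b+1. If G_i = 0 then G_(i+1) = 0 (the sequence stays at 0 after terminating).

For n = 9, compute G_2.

17

G_0 = 9. HB_3(9) = 3^2. Bump = 16. G_1 = 15.
G_1 = 15. HB_4(15) = 3·4 + 3. Bump = 18. G_2 = 17.
G_2 = 17. HB_5(17) = 3·5 + 2. Bump = 20. G_3 = 19.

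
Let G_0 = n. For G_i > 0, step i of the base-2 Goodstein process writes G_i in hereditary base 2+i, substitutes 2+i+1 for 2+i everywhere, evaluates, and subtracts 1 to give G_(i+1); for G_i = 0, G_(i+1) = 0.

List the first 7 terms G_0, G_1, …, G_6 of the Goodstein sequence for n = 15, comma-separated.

15 —HB2→ 2^(2 + 1) + 2^2 + 2 + 1 —bump→ 3^(3 + 1) + 3^3 + 3 + 1 = 112 —(−1)→ 111
111 —HB3→ 3^(3 + 1) + 3^3 + 3 —bump→ 4^(4 + 1) + 4^4 + 4 = 1284 —(−1)→ 1283
1283 —HB4→ 4^(4 + 1) + 4^4 + 3 —bump→ 5^(5 + 1) + 5^5 + 3 = 18753 —(−1)→ 18752
18752 —HB5→ 5^(5 + 1) + 5^5 + 2 —bump→ 6^(6 + 1) + 6^6 + 2 = 326594 —(−1)→ 326593
326593 —HB6→ 6^(6 + 1) + 6^6 + 1 —bump→ 7^(7 + 1) + 7^7 + 1 = 6588345 —(−1)→ 6588344
6588344 —HB7→ 7^(7 + 1) + 7^7 —bump→ 8^(8 + 1) + 8^8 = 150994944 —(−1)→ 150994943

15, 111, 1283, 18752, 326593, 6588344, 150994943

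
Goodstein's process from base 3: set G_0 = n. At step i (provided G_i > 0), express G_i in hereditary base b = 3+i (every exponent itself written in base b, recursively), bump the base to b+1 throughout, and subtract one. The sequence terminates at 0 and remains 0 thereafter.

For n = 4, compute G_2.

4

(0) 4|_3 = 3 + 1 ↦ 4 + 1|_4 = 5 ⇒ 4
(1) 4|_4 = 4 ↦ 5|_5 = 5 ⇒ 4
(2) 4|_5 = 4 ↦ 4|_6 = 4 ⇒ 3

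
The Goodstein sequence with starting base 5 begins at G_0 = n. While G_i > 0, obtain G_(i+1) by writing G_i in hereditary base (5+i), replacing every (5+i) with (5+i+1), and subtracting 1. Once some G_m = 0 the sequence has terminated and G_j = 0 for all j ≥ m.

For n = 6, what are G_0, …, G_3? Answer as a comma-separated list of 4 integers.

6, 6, 6, 5

i=0: 6 = 5 + 1 (b=5); 5→6: 6 + 1 = 7; 7−1 = 6
i=1: 6 = 6 (b=6); 6→7: 7 = 7; 7−1 = 6
i=2: 6 = 6 (b=7); 7→8: 6 = 6; 6−1 = 5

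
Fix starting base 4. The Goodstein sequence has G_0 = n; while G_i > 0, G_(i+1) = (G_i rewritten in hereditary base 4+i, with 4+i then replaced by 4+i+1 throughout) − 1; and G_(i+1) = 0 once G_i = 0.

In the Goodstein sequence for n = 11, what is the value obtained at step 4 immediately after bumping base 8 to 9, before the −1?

16

G_0=11  [base 4] 2·4 + 3  →[4↦5]→  2·5 + 3 = 13  −1 ⇒ G_1=12
G_1=12  [base 5] 2·5 + 2  →[5↦6]→  2·6 + 2 = 14  −1 ⇒ G_2=13
G_2=13  [base 6] 2·6 + 1  →[6↦7]→  2·7 + 1 = 15  −1 ⇒ G_3=14
G_3=14  [base 7] 2·7  →[7↦8]→  2·8 = 16  −1 ⇒ G_4=15
G_4=15  [base 8] 8 + 7  →[8↦9]→  9 + 7 = 16  −1 ⇒ G_5=15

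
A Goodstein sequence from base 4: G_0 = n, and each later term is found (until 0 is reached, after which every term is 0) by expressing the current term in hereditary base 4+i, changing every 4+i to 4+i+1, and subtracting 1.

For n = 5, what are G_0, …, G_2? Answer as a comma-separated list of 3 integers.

5, 5, 5

step 0: 5 = 4 + 1; sub 5 for 4: 5 + 1; = 6; G_1 = 6−1 = 5
step 1: 5 = 5; sub 6 for 5: 6; = 6; G_2 = 6−1 = 5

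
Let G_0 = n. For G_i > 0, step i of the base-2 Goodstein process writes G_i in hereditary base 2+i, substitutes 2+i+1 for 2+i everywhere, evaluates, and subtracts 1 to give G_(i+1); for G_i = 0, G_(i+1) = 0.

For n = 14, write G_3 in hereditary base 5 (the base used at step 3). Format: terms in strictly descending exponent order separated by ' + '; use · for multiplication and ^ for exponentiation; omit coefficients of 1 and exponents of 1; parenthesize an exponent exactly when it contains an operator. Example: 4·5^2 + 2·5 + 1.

5^(5 + 1) + 5^5

i=0: 14 = 2^(2 + 1) + 2^2 + 2 (b=2); 2→3: 3^(3 + 1) + 3^3 + 3 = 111; 111−1 = 110
i=1: 110 = 3^(3 + 1) + 3^3 + 2 (b=3); 3→4: 4^(4 + 1) + 4^4 + 2 = 1282; 1282−1 = 1281
i=2: 1281 = 4^(4 + 1) + 4^4 + 1 (b=4); 4→5: 5^(5 + 1) + 5^5 + 1 = 18751; 18751−1 = 18750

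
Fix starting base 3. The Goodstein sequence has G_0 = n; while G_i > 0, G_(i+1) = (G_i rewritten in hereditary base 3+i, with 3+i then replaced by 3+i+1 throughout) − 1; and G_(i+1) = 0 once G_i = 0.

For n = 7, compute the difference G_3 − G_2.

0

7 —HB3→ 2·3 + 1 —bump→ 2·4 + 1 = 9 —(−1)→ 8
8 —HB4→ 2·4 —bump→ 2·5 = 10 —(−1)→ 9
9 —HB5→ 5 + 4 —bump→ 6 + 4 = 10 —(−1)→ 9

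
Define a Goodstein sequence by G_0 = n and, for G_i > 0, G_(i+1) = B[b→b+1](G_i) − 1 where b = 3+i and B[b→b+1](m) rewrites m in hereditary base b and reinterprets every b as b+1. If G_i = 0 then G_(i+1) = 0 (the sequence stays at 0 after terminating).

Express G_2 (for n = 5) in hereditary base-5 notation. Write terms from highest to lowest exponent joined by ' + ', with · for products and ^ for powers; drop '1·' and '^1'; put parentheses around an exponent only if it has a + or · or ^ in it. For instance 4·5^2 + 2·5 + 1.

G_0=5  [base 3] 3 + 2  →[3↦4]→  4 + 2 = 6  −1 ⇒ G_1=5
G_1=5  [base 4] 4 + 1  →[4↦5]→  5 + 1 = 6  −1 ⇒ G_2=5
G_2=5  [base 5] 5  →[5↦6]→  6 = 6  −1 ⇒ G_3=5

5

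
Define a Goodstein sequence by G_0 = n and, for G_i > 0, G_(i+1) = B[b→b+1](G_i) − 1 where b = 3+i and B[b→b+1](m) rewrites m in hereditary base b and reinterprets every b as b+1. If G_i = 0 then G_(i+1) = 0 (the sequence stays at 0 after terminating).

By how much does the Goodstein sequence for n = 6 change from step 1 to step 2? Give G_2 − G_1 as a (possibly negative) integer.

0

[0] 6 ≡ 2·3 (base 3). Lift 4: 8. −1: 7.
[1] 7 ≡ 4 + 3 (base 4). Lift 5: 8. −1: 7.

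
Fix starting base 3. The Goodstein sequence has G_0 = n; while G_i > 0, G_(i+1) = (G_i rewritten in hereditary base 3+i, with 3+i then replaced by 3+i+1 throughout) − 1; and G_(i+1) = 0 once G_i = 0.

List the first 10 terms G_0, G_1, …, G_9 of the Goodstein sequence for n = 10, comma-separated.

10, 16, 24, 27, 30, 33, 36, 39, 41, 43

i=0: 10 = 3^2 + 1 (b=3); 3→4: 4^2 + 1 = 17; 17−1 = 16
i=1: 16 = 4^2 (b=4); 4→5: 5^2 = 25; 25−1 = 24
i=2: 24 = 4·5 + 4 (b=5); 5→6: 4·6 + 4 = 28; 28−1 = 27
i=3: 27 = 4·6 + 3 (b=6); 6→7: 4·7 + 3 = 31; 31−1 = 30
i=4: 30 = 4·7 + 2 (b=7); 7→8: 4·8 + 2 = 34; 34−1 = 33
i=5: 33 = 4·8 + 1 (b=8); 8→9: 4·9 + 1 = 37; 37−1 = 36
i=6: 36 = 4·9 (b=9); 9→10: 4·10 = 40; 40−1 = 39
i=7: 39 = 3·10 + 9 (b=10); 10→11: 3·11 + 9 = 42; 42−1 = 41
i=8: 41 = 3·11 + 8 (b=11); 11→12: 3·12 + 8 = 44; 44−1 = 43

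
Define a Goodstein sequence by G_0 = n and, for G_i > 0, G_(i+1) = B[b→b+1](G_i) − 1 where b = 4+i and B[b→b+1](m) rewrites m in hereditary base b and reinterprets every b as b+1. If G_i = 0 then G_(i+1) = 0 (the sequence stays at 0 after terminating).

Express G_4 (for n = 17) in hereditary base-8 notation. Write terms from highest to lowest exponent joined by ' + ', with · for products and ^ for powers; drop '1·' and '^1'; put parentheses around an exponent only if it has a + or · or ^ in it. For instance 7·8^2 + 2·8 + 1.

i=0: 17 = 4^2 + 1 (b=4); 4→5: 5^2 + 1 = 26; 26−1 = 25
i=1: 25 = 5^2 (b=5); 5→6: 6^2 = 36; 36−1 = 35
i=2: 35 = 5·6 + 5 (b=6); 6→7: 5·7 + 5 = 40; 40−1 = 39
i=3: 39 = 5·7 + 4 (b=7); 7→8: 5·8 + 4 = 44; 44−1 = 43
i=4: 43 = 5·8 + 3 (b=8); 8→9: 5·9 + 3 = 48; 48−1 = 47

5·8 + 3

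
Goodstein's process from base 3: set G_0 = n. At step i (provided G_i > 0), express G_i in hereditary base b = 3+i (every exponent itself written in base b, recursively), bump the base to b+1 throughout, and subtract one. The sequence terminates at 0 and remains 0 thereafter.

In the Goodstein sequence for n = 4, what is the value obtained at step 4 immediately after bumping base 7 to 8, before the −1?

2

step 0: 4 = 3 + 1; sub 4 for 3: 4 + 1; = 5; G_1 = 5−1 = 4
step 1: 4 = 4; sub 5 for 4: 5; = 5; G_2 = 5−1 = 4
step 2: 4 = 4; sub 6 for 5: 4; = 4; G_3 = 4−1 = 3
step 3: 3 = 3; sub 7 for 6: 3; = 3; G_4 = 3−1 = 2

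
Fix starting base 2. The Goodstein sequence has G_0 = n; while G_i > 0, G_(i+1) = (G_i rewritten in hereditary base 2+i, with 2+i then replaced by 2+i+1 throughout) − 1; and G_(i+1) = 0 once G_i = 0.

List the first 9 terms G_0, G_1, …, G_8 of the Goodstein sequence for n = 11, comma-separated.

(0) 11|_2 = 2^(2 + 1) + 2 + 1 ↦ 3^(3 + 1) + 3 + 1|_3 = 85 ⇒ 84
(1) 84|_3 = 3^(3 + 1) + 3 ↦ 4^(4 + 1) + 4|_4 = 1028 ⇒ 1027
(2) 1027|_4 = 4^(4 + 1) + 3 ↦ 5^(5 + 1) + 3|_5 = 15628 ⇒ 15627
(3) 15627|_5 = 5^(5 + 1) + 2 ↦ 6^(6 + 1) + 2|_6 = 279938 ⇒ 279937
(4) 279937|_6 = 6^(6 + 1) + 1 ↦ 7^(7 + 1) + 1|_7 = 5764802 ⇒ 5764801
(5) 5764801|_7 = 7^(7 + 1) ↦ 8^(8 + 1)|_8 = 134217728 ⇒ 134217727
(6) 134217727|_8 = 7·8^8 + 7·8^7 + 7·8^6 + 7·8^5 + 7·8^4 + 7·8^3 + 7·8^2 + 7·8 + 7 ↦ 7·9^9 + 7·9^7 + 7·9^6 + 7·9^5 + 7·9^4 + 7·9^3 + 7·9^2 + 7·9 + 7|_9 = 2749609303 ⇒ 2749609302
(7) 2749609302|_9 = 7·9^9 + 7·9^7 + 7·9^6 + 7·9^5 + 7·9^4 + 7·9^3 + 7·9^2 + 7·9 + 6 ↦ 7·10^10 + 7·10^7 + 7·10^6 + 7·10^5 + 7·10^4 + 7·10^3 + 7·10^2 + 7·10 + 6|_10 = 70077777776 ⇒ 70077777775

11, 84, 1027, 15627, 279937, 5764801, 134217727, 2749609302, 70077777775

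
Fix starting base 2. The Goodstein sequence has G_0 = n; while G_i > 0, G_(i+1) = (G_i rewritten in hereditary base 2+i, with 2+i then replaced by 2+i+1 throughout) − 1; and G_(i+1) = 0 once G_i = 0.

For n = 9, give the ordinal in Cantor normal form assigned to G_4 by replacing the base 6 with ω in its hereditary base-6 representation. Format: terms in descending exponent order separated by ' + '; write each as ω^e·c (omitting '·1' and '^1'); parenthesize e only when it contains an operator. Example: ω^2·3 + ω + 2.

9 —HB2→ 2^(2 + 1) + 1 —bump→ 3^(3 + 1) + 1 = 82 —(−1)→ 81
81 —HB3→ 3^(3 + 1) —bump→ 4^(4 + 1) = 1024 —(−1)→ 1023
1023 —HB4→ 3·4^4 + 3·4^3 + 3·4^2 + 3·4 + 3 —bump→ 3·5^5 + 3·5^3 + 3·5^2 + 3·5 + 3 = 9843 —(−1)→ 9842
9842 —HB5→ 3·5^5 + 3·5^3 + 3·5^2 + 3·5 + 2 —bump→ 3·6^6 + 3·6^3 + 3·6^2 + 3·6 + 2 = 140744 —(−1)→ 140743

ω^ω·3 + ω^3·3 + ω^2·3 + ω·3 + 1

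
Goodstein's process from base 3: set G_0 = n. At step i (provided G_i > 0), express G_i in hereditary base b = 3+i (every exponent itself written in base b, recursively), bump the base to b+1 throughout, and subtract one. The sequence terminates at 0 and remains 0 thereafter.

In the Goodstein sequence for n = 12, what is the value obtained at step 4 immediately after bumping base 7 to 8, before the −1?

step 0: 12 = 3^2 + 3; sub 4 for 3: 4^2 + 4; = 20; G_1 = 20−1 = 19
step 1: 19 = 4^2 + 3; sub 5 for 4: 5^2 + 3; = 28; G_2 = 28−1 = 27
step 2: 27 = 5^2 + 2; sub 6 for 5: 6^2 + 2; = 38; G_3 = 38−1 = 37
step 3: 37 = 6^2 + 1; sub 7 for 6: 7^2 + 1; = 50; G_4 = 50−1 = 49
step 4: 49 = 7^2; sub 8 for 7: 8^2; = 64; G_5 = 64−1 = 63

64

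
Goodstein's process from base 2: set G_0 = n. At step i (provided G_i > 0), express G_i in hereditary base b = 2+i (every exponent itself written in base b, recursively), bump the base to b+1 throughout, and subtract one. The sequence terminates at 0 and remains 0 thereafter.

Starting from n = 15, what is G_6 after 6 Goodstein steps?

15 —HB2→ 2^(2 + 1) + 2^2 + 2 + 1 —bump→ 3^(3 + 1) + 3^3 + 3 + 1 = 112 —(−1)→ 111
111 —HB3→ 3^(3 + 1) + 3^3 + 3 —bump→ 4^(4 + 1) + 4^4 + 4 = 1284 —(−1)→ 1283
1283 —HB4→ 4^(4 + 1) + 4^4 + 3 —bump→ 5^(5 + 1) + 5^5 + 3 = 18753 —(−1)→ 18752
18752 —HB5→ 5^(5 + 1) + 5^5 + 2 —bump→ 6^(6 + 1) + 6^6 + 2 = 326594 —(−1)→ 326593
326593 —HB6→ 6^(6 + 1) + 6^6 + 1 —bump→ 7^(7 + 1) + 7^7 + 1 = 6588345 —(−1)→ 6588344
6588344 —HB7→ 7^(7 + 1) + 7^7 —bump→ 8^(8 + 1) + 8^8 = 150994944 —(−1)→ 150994943

150994943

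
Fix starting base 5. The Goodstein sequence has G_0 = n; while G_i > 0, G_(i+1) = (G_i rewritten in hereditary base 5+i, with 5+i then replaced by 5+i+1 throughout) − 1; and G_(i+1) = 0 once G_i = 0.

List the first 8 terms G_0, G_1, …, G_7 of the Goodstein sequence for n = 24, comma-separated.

24, 27, 30, 33, 36, 39, 41, 43

(0) 24|_5 = 4·5 + 4 ↦ 4·6 + 4|_6 = 28 ⇒ 27
(1) 27|_6 = 4·6 + 3 ↦ 4·7 + 3|_7 = 31 ⇒ 30
(2) 30|_7 = 4·7 + 2 ↦ 4·8 + 2|_8 = 34 ⇒ 33
(3) 33|_8 = 4·8 + 1 ↦ 4·9 + 1|_9 = 37 ⇒ 36
(4) 36|_9 = 4·9 ↦ 4·10|_10 = 40 ⇒ 39
(5) 39|_10 = 3·10 + 9 ↦ 3·11 + 9|_11 = 42 ⇒ 41
(6) 41|_11 = 3·11 + 8 ↦ 3·12 + 8|_12 = 44 ⇒ 43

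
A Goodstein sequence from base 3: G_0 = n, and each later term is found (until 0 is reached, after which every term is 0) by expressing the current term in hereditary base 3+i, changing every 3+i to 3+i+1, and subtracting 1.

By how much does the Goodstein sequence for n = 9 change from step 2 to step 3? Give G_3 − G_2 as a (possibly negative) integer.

(0) 9|_3 = 3^2 ↦ 4^2|_4 = 16 ⇒ 15
(1) 15|_4 = 3·4 + 3 ↦ 3·5 + 3|_5 = 18 ⇒ 17
(2) 17|_5 = 3·5 + 2 ↦ 3·6 + 2|_6 = 20 ⇒ 19

2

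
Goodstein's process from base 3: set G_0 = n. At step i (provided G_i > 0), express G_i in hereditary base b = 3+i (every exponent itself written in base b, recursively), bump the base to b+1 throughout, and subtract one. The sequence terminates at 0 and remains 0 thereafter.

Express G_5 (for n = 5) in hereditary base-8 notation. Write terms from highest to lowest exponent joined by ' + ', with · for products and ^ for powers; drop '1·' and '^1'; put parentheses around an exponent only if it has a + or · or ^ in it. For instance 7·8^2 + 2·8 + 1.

step 0: 5 = 3 + 2; sub 4 for 3: 4 + 2; = 6; G_1 = 6−1 = 5
step 1: 5 = 4 + 1; sub 5 for 4: 5 + 1; = 6; G_2 = 6−1 = 5
step 2: 5 = 5; sub 6 for 5: 6; = 6; G_3 = 6−1 = 5
step 3: 5 = 5; sub 7 for 6: 5; = 5; G_4 = 5−1 = 4
step 4: 4 = 4; sub 8 for 7: 4; = 4; G_5 = 4−1 = 3

3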